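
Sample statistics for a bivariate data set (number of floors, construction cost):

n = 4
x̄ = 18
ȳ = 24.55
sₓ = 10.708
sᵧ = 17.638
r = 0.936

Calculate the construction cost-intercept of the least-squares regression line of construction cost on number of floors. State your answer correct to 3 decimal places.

-3.202

b = r · sᵧ/sₓ = 0.936 · 17.638/10.708 = 1.541760
a = ȳ − b·x̄ = 24.55 − 1.541760·18 = -3.201683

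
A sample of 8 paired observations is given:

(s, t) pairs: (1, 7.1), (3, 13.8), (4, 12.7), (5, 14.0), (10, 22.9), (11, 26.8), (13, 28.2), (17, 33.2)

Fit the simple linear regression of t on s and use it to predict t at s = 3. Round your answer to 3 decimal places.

11.707

n = 8, Σx = 64, Σy = 158.7, Σxy = 1624.1, Σx² = 730
Sxx = Σx² − (Σx)²/n = 730 − 512 = 218
Sxy = Σxy − (Σx)(Σy)/n = 1624.1 − 1269.6 = 354.5
b = Sxy/Sxx = 354.5/218 = 1.626147
a = ȳ − b·x̄ = 19.8375 − 1.626147·8 = 6.828326
ŷ(3) = a + b·3 = 6.828326 + 1.626147·3 = 11.706766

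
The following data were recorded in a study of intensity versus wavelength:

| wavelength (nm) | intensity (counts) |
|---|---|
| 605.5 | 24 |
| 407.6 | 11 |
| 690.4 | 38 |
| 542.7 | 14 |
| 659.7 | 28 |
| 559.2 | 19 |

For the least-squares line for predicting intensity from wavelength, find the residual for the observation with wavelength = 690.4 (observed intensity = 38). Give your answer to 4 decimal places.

n = 6, Σx = 3465.1, Σy = 134, Σxy = 81945, Σx² = 2051852.19
Sxx = Σx² − (Σx)²/n = 2051852.19 − 2001153.001667 = 50699.188333
Sxy = Σxy − (Σx)(Σy)/n = 81945 − 77387.233333 = 4557.766667
b = Sxy/Sxx = 4557.766667/50699.188333 = 0.089898
a = ȳ − b·x̄ = 22.333333 − 0.089898·577.516667 = -29.584386
ŷ(690.4) = -29.584386 + 0.089898·690.4 = 32.481344
residual = y − ŷ = 38 − 32.481344 = 5.518656

5.5187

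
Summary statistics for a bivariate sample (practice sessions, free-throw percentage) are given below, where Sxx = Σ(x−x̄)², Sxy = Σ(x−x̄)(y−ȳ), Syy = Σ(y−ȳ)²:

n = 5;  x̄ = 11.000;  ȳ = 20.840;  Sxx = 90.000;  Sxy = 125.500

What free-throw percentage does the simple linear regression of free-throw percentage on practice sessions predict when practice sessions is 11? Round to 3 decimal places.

b = Sxy/Sxx = 125.5/90 = 1.394444
a = ȳ − b·x̄ = 20.84 − 1.394444·11 = 5.501111
ŷ(11) = a + b·11 = 5.501111 + 1.394444·11 = 20.84

20.840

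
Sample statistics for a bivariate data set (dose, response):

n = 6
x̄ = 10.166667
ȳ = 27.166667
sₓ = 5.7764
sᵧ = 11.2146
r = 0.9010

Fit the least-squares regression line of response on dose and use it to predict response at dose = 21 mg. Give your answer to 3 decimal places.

b = r · sᵧ/sₓ = 0.901 · 11.2146/5.7764 = 1.749248
a = ȳ − b·x̄ = 27.166667 − 1.749248·10.166667 = 9.382648
ŷ(21) = a + b·21 = 9.382648 + 1.749248·21 = 46.116850

46.117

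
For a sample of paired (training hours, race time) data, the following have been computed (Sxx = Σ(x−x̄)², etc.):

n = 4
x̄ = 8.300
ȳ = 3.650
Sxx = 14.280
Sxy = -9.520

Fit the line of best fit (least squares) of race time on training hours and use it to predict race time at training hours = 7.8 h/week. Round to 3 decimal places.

b = Sxy/Sxx = -9.52/14.28 = -0.666667
a = ȳ − b·x̄ = 3.65 − (-0.666667)·8.3 = 9.183333
ŷ(7.8) = a + b·7.8 = 9.183333 + (-0.666667)·7.8 = 3.983333

3.983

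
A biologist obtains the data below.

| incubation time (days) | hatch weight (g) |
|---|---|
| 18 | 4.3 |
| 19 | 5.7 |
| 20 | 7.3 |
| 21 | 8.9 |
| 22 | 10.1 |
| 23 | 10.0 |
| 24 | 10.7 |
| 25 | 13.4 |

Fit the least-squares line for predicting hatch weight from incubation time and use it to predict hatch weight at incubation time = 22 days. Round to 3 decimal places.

9.383

n = 8, Σx = 172, Σy = 70.4, Σxy = 1562.6, Σx² = 3740
Sxx = Σx² − (Σx)²/n = 3740 − 3698 = 42
Sxy = Σxy − (Σx)(Σy)/n = 1562.6 − 1513.6 = 49
b = Sxy/Sxx = 49/42 = 1.166667
a = ȳ − b·x̄ = 8.8 − 1.166667·21.5 = -16.283333
ŷ(22) = a + b·22 = -16.283333 + 1.166667·22 = 9.383333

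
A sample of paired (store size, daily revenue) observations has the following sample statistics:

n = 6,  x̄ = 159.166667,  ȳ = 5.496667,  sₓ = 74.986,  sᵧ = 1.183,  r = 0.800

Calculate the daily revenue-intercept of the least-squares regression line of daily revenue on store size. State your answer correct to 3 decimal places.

b = r · sᵧ/sₓ = 0.8 · 1.183/74.986 = 0.012621
a = ȳ − b·x̄ = 5.496667 − 0.012621·159.166667 = 3.487821

3.488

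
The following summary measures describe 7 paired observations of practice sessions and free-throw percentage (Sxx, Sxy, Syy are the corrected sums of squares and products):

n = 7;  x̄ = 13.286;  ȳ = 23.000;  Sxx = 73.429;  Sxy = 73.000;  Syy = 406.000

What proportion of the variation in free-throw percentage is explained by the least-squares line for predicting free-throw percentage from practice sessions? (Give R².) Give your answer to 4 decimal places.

0.1788

R² = Sxy²/(Sxx·Syy) = (73)²/(73.429·406) = 0.178752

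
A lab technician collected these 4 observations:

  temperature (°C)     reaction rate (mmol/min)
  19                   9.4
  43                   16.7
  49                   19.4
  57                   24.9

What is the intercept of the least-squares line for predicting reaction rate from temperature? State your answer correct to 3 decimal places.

1.416

n = 4, Σx = 168, Σy = 70.4, Σxy = 3266.6, Σx² = 7860
Sxx = Σx² − (Σx)²/n = 7860 − 7056 = 804
Sxy = Σxy − (Σx)(Σy)/n = 3266.6 − 2956.8 = 309.8
b = Sxy/Sxx = 309.8/804 = 0.385323
a = ȳ − b·x̄ = 17.6 − 0.385323·42 = 1.416418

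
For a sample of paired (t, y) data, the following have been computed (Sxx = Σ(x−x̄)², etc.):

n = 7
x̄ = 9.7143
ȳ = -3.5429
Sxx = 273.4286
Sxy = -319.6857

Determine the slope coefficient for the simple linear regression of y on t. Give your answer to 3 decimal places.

b = Sxy/Sxx = -319.6857/273.4286 = -1.169174

-1.169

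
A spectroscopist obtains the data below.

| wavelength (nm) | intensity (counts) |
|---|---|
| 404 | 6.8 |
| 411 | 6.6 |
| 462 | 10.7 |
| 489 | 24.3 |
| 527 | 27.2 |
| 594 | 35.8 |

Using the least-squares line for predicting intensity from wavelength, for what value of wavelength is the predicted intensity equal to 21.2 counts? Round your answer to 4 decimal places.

497.2357

n = 6, Σx = 2887, Σy = 111.4, Σxy = 57885.5, Σx² = 1415267
Sxx = Σx² − (Σx)²/n = 1415267 − 1389128.166667 = 26138.833333
Sxy = Σxy − (Σx)(Σy)/n = 57885.5 − 53601.966667 = 4283.533333
b = Sxy/Sxx = 4283.533333/26138.833333 = 0.163876
a = ȳ − b·x̄ = 18.566667 − 0.163876·481.166667 = -60.285110
Set a + b·x = 21.2: x = (21.2 − (-60.285110)) / 0.163876 = 497.235705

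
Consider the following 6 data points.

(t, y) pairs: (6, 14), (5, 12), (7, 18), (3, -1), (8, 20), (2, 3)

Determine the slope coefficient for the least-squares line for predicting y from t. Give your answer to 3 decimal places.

n = 6, Σx = 31, Σy = 66, Σxy = 433, Σx² = 187
Sxx = Σx² − (Σx)²/n = 187 − 160.166667 = 26.833333
Sxy = Σxy − (Σx)(Σy)/n = 433 − 341 = 92
b = Sxy/Sxx = 92/26.833333 = 3.428571

3.429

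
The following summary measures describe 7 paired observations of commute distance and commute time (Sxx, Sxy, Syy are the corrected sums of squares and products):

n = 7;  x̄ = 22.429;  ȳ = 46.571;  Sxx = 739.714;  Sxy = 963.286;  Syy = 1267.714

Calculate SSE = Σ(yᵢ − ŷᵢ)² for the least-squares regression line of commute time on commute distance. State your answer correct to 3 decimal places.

b = Sxy/Sxx = 963.286/739.714 = 1.302241
SSE = Syy − b·Sxy = 1267.714 − 1.302241·963.286 = 13.283345

13.283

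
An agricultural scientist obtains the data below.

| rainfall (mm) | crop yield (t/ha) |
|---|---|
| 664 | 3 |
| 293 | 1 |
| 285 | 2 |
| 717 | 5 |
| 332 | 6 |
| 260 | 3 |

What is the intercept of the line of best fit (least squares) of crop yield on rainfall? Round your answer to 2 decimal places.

1.93

n = 6, Σx = 2551, Σy = 20, Σxy = 9212, Σx² = 1299883
Sxx = Σx² − (Σx)²/n = 1299883 − 1084600.166667 = 215282.833333
Sxy = Σxy − (Σx)(Σy)/n = 9212 − 8503.333333 = 708.666667
b = Sxy/Sxx = 708.666667/215282.833333 = 0.003292
a = ȳ − b·x̄ = 3.333333 − 0.003292·425.166667 = 1.933772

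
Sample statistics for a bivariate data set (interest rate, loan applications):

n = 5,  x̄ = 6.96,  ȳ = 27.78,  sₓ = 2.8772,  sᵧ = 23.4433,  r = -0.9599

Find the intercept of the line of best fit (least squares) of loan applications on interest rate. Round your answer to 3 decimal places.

82.216

b = r · sᵧ/sₓ = -0.9599 · 23.4433/2.8772 = -7.821223
a = ȳ − b·x̄ = 27.78 − (-7.821223)·6.96 = 82.215714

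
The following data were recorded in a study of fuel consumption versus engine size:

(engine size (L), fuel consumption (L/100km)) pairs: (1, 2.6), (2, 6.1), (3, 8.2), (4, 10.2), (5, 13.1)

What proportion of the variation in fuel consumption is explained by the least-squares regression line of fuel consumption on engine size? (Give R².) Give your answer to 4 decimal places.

0.9898

n = 5, Σx = 15, Σy = 40.2, Σxy = 145.7, Σx² = 55, Σy² = 386.86
Sxx = Σx² − (Σx)²/n = 55 − 45 = 10
Sxy = Σxy − (Σx)(Σy)/n = 145.7 − 120.6 = 25.1
Syy = Σy² − (Σy)²/n = 386.86 − 323.208 = 63.652
R² = Sxy²/(Sxx·Syy) = (25.1)²/(10·63.652) = 0.989773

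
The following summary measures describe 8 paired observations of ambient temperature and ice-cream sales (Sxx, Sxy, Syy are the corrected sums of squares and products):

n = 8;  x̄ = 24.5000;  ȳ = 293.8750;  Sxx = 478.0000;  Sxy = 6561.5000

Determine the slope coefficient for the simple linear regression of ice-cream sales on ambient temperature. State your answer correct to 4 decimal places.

b = Sxy/Sxx = 6561.5/478 = 13.726987

13.7270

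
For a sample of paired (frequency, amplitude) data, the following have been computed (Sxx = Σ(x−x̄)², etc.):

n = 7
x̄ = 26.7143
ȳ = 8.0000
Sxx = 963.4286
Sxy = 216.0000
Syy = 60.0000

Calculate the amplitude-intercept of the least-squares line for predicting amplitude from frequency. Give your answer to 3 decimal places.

b = Sxy/Sxx = 216/963.4286 = 0.224199
a = ȳ − b·x̄ = 8 − 0.224199·26.7143 = 2.010673

2.011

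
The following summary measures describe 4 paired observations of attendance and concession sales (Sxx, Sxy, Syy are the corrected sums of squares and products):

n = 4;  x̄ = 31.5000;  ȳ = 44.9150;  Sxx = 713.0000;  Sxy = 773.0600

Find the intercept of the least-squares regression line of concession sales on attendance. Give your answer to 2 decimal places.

b = Sxy/Sxx = 773.06/713 = 1.084236
a = ȳ − b·x̄ = 44.915 − 1.084236·31.5 = 10.761578

10.76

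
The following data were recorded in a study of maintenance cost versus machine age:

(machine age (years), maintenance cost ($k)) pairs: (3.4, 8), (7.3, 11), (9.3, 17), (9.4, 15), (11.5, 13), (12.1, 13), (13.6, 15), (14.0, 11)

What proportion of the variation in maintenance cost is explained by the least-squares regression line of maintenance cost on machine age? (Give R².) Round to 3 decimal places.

0.228

n = 8, Σx = 80.6, Σy = 103, Σxy = 1071.4, Σx² = 899.32, Σy² = 1383
Sxx = Σx² − (Σx)²/n = 899.32 − 812.045 = 87.275
Sxy = Σxy − (Σx)(Σy)/n = 1071.4 − 1037.725 = 33.675
Syy = Σy² − (Σy)²/n = 1383 − 1326.125 = 56.875
R² = Sxy²/(Sxx·Syy) = (33.675)²/(87.275·56.875) = 0.228457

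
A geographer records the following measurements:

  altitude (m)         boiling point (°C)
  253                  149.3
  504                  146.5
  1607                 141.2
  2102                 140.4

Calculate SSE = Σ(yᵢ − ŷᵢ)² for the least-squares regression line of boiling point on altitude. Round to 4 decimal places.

n = 4, Σx = 4466, Σy = 577.4, Σxy = 633638.1, Σx² = 7318878, Σy² = 83402.34
Sxx = Σx² − (Σx)²/n = 7318878 − 4986289 = 2332589
Sxy = Σxy − (Σx)(Σy)/n = 633638.1 − 644667.1 = -11029
Syy = Σy² − (Σy)²/n = 83402.34 − 83347.69 = 54.65
b = Sxy/Sxx = -11029/2332589 = -0.004728
SSE = Syy − b·Sxy = 54.65 − (-0.004728)·(-11029) = 2.502433

2.5024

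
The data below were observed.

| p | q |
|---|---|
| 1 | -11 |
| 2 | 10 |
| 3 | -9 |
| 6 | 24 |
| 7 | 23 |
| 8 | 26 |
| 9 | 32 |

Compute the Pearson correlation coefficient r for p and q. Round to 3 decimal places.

0.900

n = 7, Σx = 36, Σy = 95, Σxy = 783, Σx² = 244, Σy² = 3107
Sxx = Σx² − (Σx)²/n = 244 − 185.142857 = 58.857143
Sxy = Σxy − (Σx)(Σy)/n = 783 − 488.571429 = 294.428571
Syy = Σy² − (Σy)²/n = 3107 − 1289.285714 = 1817.714286
r = Sxy/√(Sxx·Syy) = 294.428571/√(106985.469388) = 294.428571/327.086333 = 0.900156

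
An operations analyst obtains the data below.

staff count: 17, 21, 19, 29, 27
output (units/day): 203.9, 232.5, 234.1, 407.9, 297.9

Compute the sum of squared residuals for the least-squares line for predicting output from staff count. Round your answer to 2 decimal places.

n = 5, Σx = 113, Σy = 1376.3, Σxy = 32669.1, Σx² = 2661, Σy² = 405561.09
Sxx = Σx² − (Σx)²/n = 2661 − 2553.8 = 107.2
Sxy = Σxy − (Σx)(Σy)/n = 32669.1 − 31104.38 = 1564.72
Syy = Σy² − (Σy)²/n = 405561.09 − 378840.338 = 26720.752
b = Sxy/Sxx = 1564.72/107.2 = 14.596269
SSE = Syy − b·Sxy = 26720.752 − 14.596269·1564.72 = 3881.678507

3881.68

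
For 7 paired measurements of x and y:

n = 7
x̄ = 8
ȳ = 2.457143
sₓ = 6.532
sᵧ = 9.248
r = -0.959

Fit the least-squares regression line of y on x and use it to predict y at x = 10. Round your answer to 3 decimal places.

b = r · sᵧ/sₓ = -0.959 · 9.248/6.532 = -1.357751
a = ȳ − b·x̄ = 2.457143 − (-1.357751)·8 = 13.319154
ŷ(10) = a + b·10 = 13.319154 + (-1.357751)·10 = -0.258360

-0.258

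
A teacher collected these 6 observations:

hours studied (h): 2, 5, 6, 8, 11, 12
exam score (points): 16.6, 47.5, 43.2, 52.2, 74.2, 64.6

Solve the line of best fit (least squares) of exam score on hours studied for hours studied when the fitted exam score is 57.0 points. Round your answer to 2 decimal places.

8.81

n = 6, Σx = 44, Σy = 298.3, Σxy = 2538.9, Σx² = 394
Sxx = Σx² − (Σx)²/n = 394 − 322.666667 = 71.333333
Sxy = Σxy − (Σx)(Σy)/n = 2538.9 − 2187.533333 = 351.366667
b = Sxy/Sxx = 351.366667/71.333333 = 4.925701
a = ȳ − b·x̄ = 49.716667 − 4.925701·7.333333 = 13.594860
Set a + b·x = 57.0: x = (57.0 − 13.594860) / 4.925701 = 8.811972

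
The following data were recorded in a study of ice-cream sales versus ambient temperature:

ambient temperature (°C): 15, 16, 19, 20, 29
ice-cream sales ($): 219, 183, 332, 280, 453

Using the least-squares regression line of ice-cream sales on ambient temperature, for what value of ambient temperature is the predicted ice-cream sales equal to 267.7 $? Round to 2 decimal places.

n = 5, Σx = 99, Σy = 1467, Σxy = 31258, Σx² = 2083
Sxx = Σx² − (Σx)²/n = 2083 − 1960.2 = 122.8
Sxy = Σxy − (Σx)(Σy)/n = 31258 − 29046.6 = 2211.4
b = Sxy/Sxx = 2211.4/122.8 = 18.008143
a = ȳ − b·x̄ = 293.4 − 18.008143·19.8 = -63.161238
Set a + b·x = 267.7: x = (267.7 − (-63.161238)) / 18.008143 = 18.372868

18.37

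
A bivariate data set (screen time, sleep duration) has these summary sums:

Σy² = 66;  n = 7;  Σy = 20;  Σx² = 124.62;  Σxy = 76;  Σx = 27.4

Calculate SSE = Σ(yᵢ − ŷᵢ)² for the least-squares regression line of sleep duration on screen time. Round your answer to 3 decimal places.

8.556

Sxx = Σx² − (Σx)²/n = 124.62 − 107.251429 = 17.368571
Sxy = Σxy − (Σx)(Σy)/n = 76 − 78.285714 = -2.285714
Syy = Σy² − (Σy)²/n = 66 − 57.142857 = 8.857143
b = Sxy/Sxx = -2.285714/17.368571 = -0.131601
SSE = Syy − b·Sxy = 8.857143 − (-0.131601)·(-2.285714) = 8.556342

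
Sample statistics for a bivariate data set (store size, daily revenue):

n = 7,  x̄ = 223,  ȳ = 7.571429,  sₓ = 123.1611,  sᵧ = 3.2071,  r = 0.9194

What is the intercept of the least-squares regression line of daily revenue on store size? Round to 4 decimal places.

2.2326

b = r · sᵧ/sₓ = 0.9194 · 3.2071/123.1611 = 0.023941
a = ȳ − b·x̄ = 7.571429 − 0.023941·223 = 2.232572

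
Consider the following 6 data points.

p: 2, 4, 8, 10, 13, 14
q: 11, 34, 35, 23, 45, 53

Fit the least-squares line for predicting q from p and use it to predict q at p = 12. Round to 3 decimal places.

n = 6, Σx = 51, Σy = 201, Σxy = 1995, Σx² = 549
Sxx = Σx² − (Σx)²/n = 549 − 433.5 = 115.5
Sxy = Σxy − (Σx)(Σy)/n = 1995 − 1708.5 = 286.5
b = Sxy/Sxx = 286.5/115.5 = 2.480519
a = ȳ − b·x̄ = 33.5 − 2.480519·8.5 = 12.415584
ŷ(12) = a + b·12 = 12.415584 + 2.480519·12 = 42.181818

42.182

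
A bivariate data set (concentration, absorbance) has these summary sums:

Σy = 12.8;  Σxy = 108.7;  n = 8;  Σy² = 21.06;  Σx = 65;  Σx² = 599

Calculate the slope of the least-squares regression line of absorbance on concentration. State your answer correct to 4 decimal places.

0.0663

Sxx = Σx² − (Σx)²/n = 599 − 528.125 = 70.875
Sxy = Σxy − (Σx)(Σy)/n = 108.7 − 104 = 4.7
b = Sxy/Sxx = 4.7/70.875 = 0.066314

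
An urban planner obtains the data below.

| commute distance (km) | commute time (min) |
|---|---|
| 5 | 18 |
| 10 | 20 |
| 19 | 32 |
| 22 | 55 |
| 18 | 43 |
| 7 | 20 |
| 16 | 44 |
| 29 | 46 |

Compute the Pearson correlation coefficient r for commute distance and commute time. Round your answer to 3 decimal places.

0.849

n = 8, Σx = 126, Σy = 278, Σxy = 5060, Σx² = 2440, Σy² = 11074
Sxx = Σx² − (Σx)²/n = 2440 − 1984.5 = 455.5
Sxy = Σxy − (Σx)(Σy)/n = 5060 − 4378.5 = 681.5
Syy = Σy² − (Σy)²/n = 11074 − 9660.5 = 1413.5
r = Sxy/√(Sxx·Syy) = 681.5/√(643849.25) = 681.5/802.402175 = 0.849325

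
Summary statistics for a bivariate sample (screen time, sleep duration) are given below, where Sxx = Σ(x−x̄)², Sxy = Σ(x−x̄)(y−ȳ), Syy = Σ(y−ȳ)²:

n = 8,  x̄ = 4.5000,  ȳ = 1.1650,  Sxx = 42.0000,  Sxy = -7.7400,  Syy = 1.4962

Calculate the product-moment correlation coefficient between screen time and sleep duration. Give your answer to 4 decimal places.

-0.9764

r = Sxy/√(Sxx·Syy) = -7.74/√(62.8404) = -7.74/7.927194 = -0.976386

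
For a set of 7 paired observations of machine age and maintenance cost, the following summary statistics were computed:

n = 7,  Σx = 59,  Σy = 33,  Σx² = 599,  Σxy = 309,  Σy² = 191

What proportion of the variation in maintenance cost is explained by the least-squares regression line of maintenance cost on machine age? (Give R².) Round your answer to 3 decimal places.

Sxx = Σx² − (Σx)²/n = 599 − 497.285714 = 101.714286
Sxy = Σxy − (Σx)(Σy)/n = 309 − 278.142857 = 30.857143
Syy = Σy² − (Σy)²/n = 191 − 155.571429 = 35.428571
R² = Sxy²/(Sxx·Syy) = (30.857143)²/(101.714286·35.428571) = 0.264226

0.264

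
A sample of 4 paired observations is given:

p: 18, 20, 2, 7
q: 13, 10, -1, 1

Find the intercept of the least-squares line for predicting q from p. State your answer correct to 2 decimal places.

n = 4, Σx = 47, Σy = 23, Σxy = 439, Σx² = 777
Sxx = Σx² − (Σx)²/n = 777 − 552.25 = 224.75
Sxy = Σxy − (Σx)(Σy)/n = 439 − 270.25 = 168.75
b = Sxy/Sxx = 168.75/224.75 = 0.750834
a = ȳ − b·x̄ = 5.75 − 0.750834·11.75 = -3.072303

-3.07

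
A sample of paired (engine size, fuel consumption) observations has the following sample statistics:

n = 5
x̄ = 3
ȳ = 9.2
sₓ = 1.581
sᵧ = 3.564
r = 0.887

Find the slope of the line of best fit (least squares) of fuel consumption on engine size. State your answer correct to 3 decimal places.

2.000

b = r · sᵧ/sₓ = 0.887 · 3.564/1.581 = 1.999537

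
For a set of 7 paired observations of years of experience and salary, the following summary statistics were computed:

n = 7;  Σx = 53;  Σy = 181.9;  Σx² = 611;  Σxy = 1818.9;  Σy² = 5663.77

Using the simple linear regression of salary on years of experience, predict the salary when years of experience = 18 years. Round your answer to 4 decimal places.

47.9482

Sxx = Σx² − (Σx)²/n = 611 − 401.285714 = 209.714286
Sxy = Σxy − (Σx)(Σy)/n = 1818.9 − 1377.242857 = 441.657143
b = Sxy/Sxx = 441.657143/209.714286 = 2.105995
a = ȳ − b·x̄ = 25.985714 − 2.105995·7.571429 = 10.040327
ŷ(18) = a + b·18 = 10.040327 + 2.105995·18 = 47.948229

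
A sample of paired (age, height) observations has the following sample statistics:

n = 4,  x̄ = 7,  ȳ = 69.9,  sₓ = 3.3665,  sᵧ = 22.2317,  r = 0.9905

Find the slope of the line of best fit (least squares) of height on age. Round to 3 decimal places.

b = r · sᵧ/sₓ = 0.9905 · 22.2317/3.3665 = 6.541066

6.541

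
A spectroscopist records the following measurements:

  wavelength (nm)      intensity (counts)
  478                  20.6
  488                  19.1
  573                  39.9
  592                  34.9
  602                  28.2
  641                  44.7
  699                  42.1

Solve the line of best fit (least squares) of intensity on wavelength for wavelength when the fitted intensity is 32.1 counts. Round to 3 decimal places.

n = 7, Σx = 4073, Σy = 229.5, Σxy = 137748.1, Σx² = 2407307
Sxx = Σx² − (Σx)²/n = 2407307 − 2369904.142857 = 37402.857143
Sxy = Σxy − (Σx)(Σy)/n = 137748.1 − 133536.214286 = 4211.885714
b = Sxy/Sxx = 4211.885714/37402.857143 = 0.112609
a = ȳ − b·x̄ = 32.785714 − 0.112609·581.857143 = -32.736440
Set a + b·x = 32.1: x = (32.1 − (-32.736440)) / 0.112609 = 575.767786

575.768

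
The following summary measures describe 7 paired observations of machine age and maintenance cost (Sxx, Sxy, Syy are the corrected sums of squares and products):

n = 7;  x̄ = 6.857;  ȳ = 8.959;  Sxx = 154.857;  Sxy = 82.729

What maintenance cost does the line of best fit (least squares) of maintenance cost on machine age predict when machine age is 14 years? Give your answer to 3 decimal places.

12.775

b = Sxy/Sxx = 82.729/154.857 = 0.534228
a = ȳ − b·x̄ = 8.959 − 0.534228·6.857 = 5.295796
ŷ(14) = a + b·14 = 5.295796 + 0.534228·14 = 12.774993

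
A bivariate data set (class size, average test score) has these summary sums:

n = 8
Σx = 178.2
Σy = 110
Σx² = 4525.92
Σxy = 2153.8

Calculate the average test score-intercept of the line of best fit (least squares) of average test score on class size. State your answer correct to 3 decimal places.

25.616

Sxx = Σx² − (Σx)²/n = 4525.92 − 3969.405 = 556.515
Sxy = Σxy − (Σx)(Σy)/n = 2153.8 − 2450.25 = -296.45
b = Sxy/Sxx = -296.45/556.515 = -0.532690
a = ȳ − b·x̄ = 13.75 − (-0.532690)·22.275 = 25.615671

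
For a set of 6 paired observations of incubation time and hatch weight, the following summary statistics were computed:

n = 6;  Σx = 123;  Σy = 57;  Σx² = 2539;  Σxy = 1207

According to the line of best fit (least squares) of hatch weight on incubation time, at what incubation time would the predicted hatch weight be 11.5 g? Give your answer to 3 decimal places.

21.409

Sxx = Σx² − (Σx)²/n = 2539 − 2521.5 = 17.5
Sxy = Σxy − (Σx)(Σy)/n = 1207 − 1168.5 = 38.5
b = Sxy/Sxx = 38.5/17.5 = 2.2
a = ȳ − b·x̄ = 9.5 − 2.2·20.5 = -35.6
Set a + b·x = 11.5: x = (11.5 − (-35.6)) / 2.2 = 21.409091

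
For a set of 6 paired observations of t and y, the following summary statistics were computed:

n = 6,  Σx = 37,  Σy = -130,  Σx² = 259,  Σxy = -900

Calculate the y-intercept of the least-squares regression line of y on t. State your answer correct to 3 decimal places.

Sxx = Σx² − (Σx)²/n = 259 − 228.166667 = 30.833333
Sxy = Σxy − (Σx)(Σy)/n = -900 − (-801.666667) = -98.333333
b = Sxy/Sxx = -98.333333/30.833333 = -3.189189
a = ȳ − b·x̄ = -21.666667 − (-3.189189)·6.166667 = -2

-2.000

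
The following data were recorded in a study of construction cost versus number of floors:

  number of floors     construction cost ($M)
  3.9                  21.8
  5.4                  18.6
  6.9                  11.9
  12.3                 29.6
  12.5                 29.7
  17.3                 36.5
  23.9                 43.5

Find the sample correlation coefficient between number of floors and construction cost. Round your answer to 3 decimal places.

0.917

n = 7, Σx = 82.2, Σy = 191.6, Σxy = 2674, Σx² = 1270.02, Σy² = 5945.56
Sxx = Σx² − (Σx)²/n = 1270.02 − 965.262857 = 304.757143
Sxy = Σxy − (Σx)(Σy)/n = 2674 − 2249.931429 = 424.068571
Syy = Σy² − (Σy)²/n = 5945.56 − 5244.365714 = 701.194286
r = Sxy/√(Sxx·Syy) = 424.068571/√(213693.967102) = 424.068571/462.270448 = 0.917360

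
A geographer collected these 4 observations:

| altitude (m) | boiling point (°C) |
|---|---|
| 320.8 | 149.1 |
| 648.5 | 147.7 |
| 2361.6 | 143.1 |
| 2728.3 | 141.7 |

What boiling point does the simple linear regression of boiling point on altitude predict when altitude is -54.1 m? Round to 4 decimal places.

n = 4, Σx = 6059.2, Σy = 581.6, Σxy = 868159.8, Σx² = 13544240.34
Sxx = Σx² − (Σx)²/n = 13544240.34 − 9178476.16 = 4365764.18
Sxy = Σxy − (Σx)(Σy)/n = 868159.8 − 881007.68 = -12847.88
b = Sxy/Sxx = -12847.88/4365764.18 = -0.002943
a = ȳ − b·x̄ = 145.4 − (-0.002943)·1514.8 = 149.857861
ŷ(-54.1) = a + b·-54.1 = 149.857861 + (-0.002943)·(-54.1) = 150.017070

150.0171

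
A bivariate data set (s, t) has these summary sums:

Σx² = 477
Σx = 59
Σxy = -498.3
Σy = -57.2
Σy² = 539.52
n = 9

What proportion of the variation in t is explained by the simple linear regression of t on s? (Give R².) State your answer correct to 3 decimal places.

Sxx = Σx² − (Σx)²/n = 477 − 386.777778 = 90.222222
Sxy = Σxy − (Σx)(Σy)/n = -498.3 − (-374.977778) = -123.322222
Syy = Σy² − (Σy)²/n = 539.52 − 363.537778 = 175.982222
R² = Sxy²/(Sxx·Syy) = (-123.322222)²/(90.222222·175.982222) = 0.957856

0.958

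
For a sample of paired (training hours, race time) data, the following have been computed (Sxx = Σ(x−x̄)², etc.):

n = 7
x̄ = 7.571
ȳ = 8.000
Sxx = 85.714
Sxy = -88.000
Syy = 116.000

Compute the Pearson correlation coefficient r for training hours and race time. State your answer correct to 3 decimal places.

r = Sxy/√(Sxx·Syy) = -88/√(9942.824) = -88/99.713710 = -0.882527

-0.883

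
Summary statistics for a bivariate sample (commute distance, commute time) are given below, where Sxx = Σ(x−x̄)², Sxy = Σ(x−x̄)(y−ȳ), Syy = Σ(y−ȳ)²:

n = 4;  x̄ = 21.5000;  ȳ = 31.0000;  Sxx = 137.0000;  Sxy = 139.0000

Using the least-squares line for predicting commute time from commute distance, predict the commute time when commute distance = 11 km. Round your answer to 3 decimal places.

b = Sxy/Sxx = 139/137 = 1.014599
a = ȳ − b·x̄ = 31 − 1.014599·21.5 = 9.186131
ŷ(11) = a + b·11 = 9.186131 + 1.014599·11 = 20.346715

20.347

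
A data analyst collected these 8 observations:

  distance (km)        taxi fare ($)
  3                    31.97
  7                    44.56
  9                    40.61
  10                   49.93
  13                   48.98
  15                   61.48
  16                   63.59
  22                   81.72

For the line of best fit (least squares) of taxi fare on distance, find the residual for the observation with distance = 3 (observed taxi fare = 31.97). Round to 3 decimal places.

n = 8, Σx = 95, Σy = 422.84, Σxy = 5646.84, Σx² = 1373
Sxx = Σx² − (Σx)²/n = 1373 − 1128.125 = 244.875
Sxy = Σxy − (Σx)(Σy)/n = 5646.84 − 5021.225 = 625.615
b = Sxy/Sxx = 625.615/244.875 = 2.554834
a = ȳ − b·x̄ = 52.855 − 2.554834·11.875 = 22.516345
ŷ(3) = 22.516345 + 2.554834·3 = 30.180847
residual = y − ŷ = 31.97 − 30.180847 = 1.789153

1.789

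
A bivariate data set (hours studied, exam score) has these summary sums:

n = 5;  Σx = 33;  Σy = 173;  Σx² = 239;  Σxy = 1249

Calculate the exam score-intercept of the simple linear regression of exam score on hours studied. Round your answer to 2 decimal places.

1.23

Sxx = Σx² − (Σx)²/n = 239 − 217.8 = 21.2
Sxy = Σxy − (Σx)(Σy)/n = 1249 − 1141.8 = 107.2
b = Sxy/Sxx = 107.2/21.2 = 5.056604
a = ȳ − b·x̄ = 34.6 − 5.056604·6.6 = 1.226415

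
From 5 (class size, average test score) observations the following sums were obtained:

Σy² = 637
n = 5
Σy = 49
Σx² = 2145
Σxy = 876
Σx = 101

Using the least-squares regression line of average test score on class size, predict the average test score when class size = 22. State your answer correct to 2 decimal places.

Sxx = Σx² − (Σx)²/n = 2145 − 2040.2 = 104.8
Sxy = Σxy − (Σx)(Σy)/n = 876 − 989.8 = -113.8
b = Sxy/Sxx = -113.8/104.8 = -1.085878
a = ȳ − b·x̄ = 9.8 − (-1.085878)·20.2 = 31.734733
ŷ(22) = a + b·22 = 31.734733 + (-1.085878)·22 = 7.845420

7.85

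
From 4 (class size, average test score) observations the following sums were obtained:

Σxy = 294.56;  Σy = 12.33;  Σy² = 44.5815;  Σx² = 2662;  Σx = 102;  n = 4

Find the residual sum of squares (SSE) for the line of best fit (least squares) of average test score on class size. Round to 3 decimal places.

Sxx = Σx² − (Σx)²/n = 2662 − 2601 = 61
Sxy = Σxy − (Σx)(Σy)/n = 294.56 − 314.415 = -19.855
Syy = Σy² − (Σy)²/n = 44.5815 − 38.007225 = 6.574275
b = Sxy/Sxx = -19.855/61 = -0.325492
SSE = Syy − b·Sxy = 6.574275 − (-0.325492)·(-19.855) = 0.111635

0.112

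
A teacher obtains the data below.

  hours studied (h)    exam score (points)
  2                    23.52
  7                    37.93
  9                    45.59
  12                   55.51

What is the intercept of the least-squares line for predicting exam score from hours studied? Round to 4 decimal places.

16.6014

n = 4, Σx = 30, Σy = 162.55, Σxy = 1388.98, Σx² = 278
Sxx = Σx² − (Σx)²/n = 278 − 225 = 53
Sxy = Σxy − (Σx)(Σy)/n = 1388.98 − 1219.125 = 169.855
b = Sxy/Sxx = 169.855/53 = 3.204811
a = ȳ − b·x̄ = 40.6375 − 3.204811·7.5 = 16.601415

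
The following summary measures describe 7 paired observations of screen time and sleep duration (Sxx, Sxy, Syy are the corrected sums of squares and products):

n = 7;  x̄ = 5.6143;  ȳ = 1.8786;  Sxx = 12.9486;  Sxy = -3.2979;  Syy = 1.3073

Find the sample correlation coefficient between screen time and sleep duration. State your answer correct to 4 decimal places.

-0.8016

r = Sxy/√(Sxx·Syy) = -3.2979/√(16.927705) = -3.2979/4.114329 = -0.801564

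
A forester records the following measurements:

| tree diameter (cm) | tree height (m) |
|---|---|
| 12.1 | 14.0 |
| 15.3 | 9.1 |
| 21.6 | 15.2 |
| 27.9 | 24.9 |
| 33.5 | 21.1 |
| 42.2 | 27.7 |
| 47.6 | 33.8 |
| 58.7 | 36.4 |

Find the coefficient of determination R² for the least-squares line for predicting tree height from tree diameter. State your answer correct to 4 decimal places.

n = 8, Σx = 258.9, Σy = 182.2, Σxy = 6953.01, Σx² = 10240.01, Σy² = 4809.76
Sxx = Σx² − (Σx)²/n = 10240.01 − 8378.65125 = 1861.35875
Sxy = Σxy − (Σx)(Σy)/n = 6953.01 − 5896.4475 = 1056.5625
Syy = Σy² − (Σy)²/n = 4809.76 − 4149.605 = 660.155
R² = Sxy²/(Sxx·Syy) = (1056.5625)²/(1861.35875·660.155) = 0.908478

0.9085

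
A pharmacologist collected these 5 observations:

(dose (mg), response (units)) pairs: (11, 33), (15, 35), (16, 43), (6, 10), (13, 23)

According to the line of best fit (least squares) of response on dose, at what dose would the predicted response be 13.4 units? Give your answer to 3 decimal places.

n = 5, Σx = 61, Σy = 144, Σxy = 1935, Σx² = 807
Sxx = Σx² − (Σx)²/n = 807 − 744.2 = 62.8
Sxy = Σxy − (Σx)(Σy)/n = 1935 − 1756.8 = 178.2
b = Sxy/Sxx = 178.2/62.8 = 2.837580
a = ȳ − b·x̄ = 28.8 − 2.837580·12.2 = -5.818471
Set a + b·x = 13.4: x = (13.4 − (-5.818471)) / 2.837580 = 6.772840

6.773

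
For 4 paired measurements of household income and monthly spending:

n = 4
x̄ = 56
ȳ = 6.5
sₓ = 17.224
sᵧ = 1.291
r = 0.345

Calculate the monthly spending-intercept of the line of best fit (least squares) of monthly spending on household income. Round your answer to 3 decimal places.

5.052

b = r · sᵧ/sₓ = 0.345 · 1.291/17.224 = 0.025859
a = ȳ − b·x̄ = 6.5 − 0.025859·56 = 5.051897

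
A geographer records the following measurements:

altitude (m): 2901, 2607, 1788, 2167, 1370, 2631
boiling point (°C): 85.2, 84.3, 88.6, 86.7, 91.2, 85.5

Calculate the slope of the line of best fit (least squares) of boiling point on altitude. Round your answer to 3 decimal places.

n = 6, Σx = 13464, Σy = 521.5, Σxy = 1163125.5, Σx² = 31904144
Sxx = Σx² − (Σx)²/n = 31904144 − 30213216 = 1690928
Sxy = Σxy − (Σx)(Σy)/n = 1163125.5 − 1170246 = -7120.5
b = Sxy/Sxx = -7120.5/1690928 = -0.004211

-0.004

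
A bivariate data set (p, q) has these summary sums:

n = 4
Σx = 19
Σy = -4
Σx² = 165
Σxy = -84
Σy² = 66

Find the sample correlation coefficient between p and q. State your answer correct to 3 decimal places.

Sxx = Σx² − (Σx)²/n = 165 − 90.25 = 74.75
Sxy = Σxy − (Σx)(Σy)/n = -84 − (-19) = -65
Syy = Σy² − (Σy)²/n = 66 − 4 = 62
r = Sxy/√(Sxx·Syy) = -65/√(4634.5) = -65/68.077162 = -0.954799

-0.955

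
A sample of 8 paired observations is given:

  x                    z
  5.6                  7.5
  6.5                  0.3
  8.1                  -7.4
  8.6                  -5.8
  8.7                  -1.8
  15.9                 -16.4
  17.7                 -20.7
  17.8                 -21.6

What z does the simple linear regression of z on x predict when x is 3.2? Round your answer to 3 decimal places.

n = 8, Σx = 88.9, Σy = -65.9, Σxy = -1093.16, Σx² = 1171.81
Sxx = Σx² − (Σx)²/n = 1171.81 − 987.90125 = 183.90875
Sxy = Σxy − (Σx)(Σy)/n = -1093.16 − (-732.31375) = -360.84625
b = Sxy/Sxx = -360.84625/183.90875 = -1.962094
a = ȳ − b·x̄ = -8.2375 − (-1.962094)·11.1125 = 13.566269
ŷ(3.2) = a + b·3.2 = 13.566269 + (-1.962094)·3.2 = 7.287569

7.288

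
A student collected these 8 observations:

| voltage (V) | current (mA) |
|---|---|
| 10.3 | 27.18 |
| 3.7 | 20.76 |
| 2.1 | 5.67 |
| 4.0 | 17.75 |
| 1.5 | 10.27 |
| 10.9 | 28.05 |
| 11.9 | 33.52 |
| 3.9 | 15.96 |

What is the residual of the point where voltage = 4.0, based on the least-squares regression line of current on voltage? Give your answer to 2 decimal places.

2.06

n = 8, Σx = 48.3, Σy = 159.16, Σxy = 1221.955, Σx² = 418.07
Sxx = Σx² − (Σx)²/n = 418.07 − 291.61125 = 126.45875
Sxy = Σxy − (Σx)(Σy)/n = 1221.955 − 960.9285 = 261.0265
b = Sxy/Sxx = 261.0265/126.45875 = 2.064124
a = ȳ − b·x̄ = 19.895 − 2.064124·6.0375 = 7.432853
ŷ(4.0) = 7.432853 + 2.064124·4 = 15.689348
residual = y − ŷ = 17.75 − 15.689348 = 2.060652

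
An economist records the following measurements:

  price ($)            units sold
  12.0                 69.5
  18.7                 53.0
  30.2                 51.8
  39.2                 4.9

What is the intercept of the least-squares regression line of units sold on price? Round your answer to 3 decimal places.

96.464

n = 4, Σx = 100.1, Σy = 179.2, Σxy = 3581.54, Σx² = 2942.37
Sxx = Σx² − (Σx)²/n = 2942.37 − 2505.0025 = 437.3675
Sxy = Σxy − (Σx)(Σy)/n = 3581.54 − 4484.48 = -902.94
b = Sxy/Sxx = -902.94/437.3675 = -2.064488
a = ȳ − b·x̄ = 44.8 − (-2.064488)·25.025 = 96.463815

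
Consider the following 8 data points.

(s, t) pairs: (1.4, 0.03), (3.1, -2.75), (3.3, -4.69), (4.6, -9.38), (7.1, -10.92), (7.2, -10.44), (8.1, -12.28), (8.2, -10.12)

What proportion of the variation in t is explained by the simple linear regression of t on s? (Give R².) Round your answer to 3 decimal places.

n = 8, Σx = 43, Σy = -60.55, Σxy = -402.26, Σx² = 278.72, Σy² = 598.9967
Sxx = Σx² − (Σx)²/n = 278.72 − 231.125 = 47.595
Sxy = Σxy − (Σx)(Σy)/n = -402.26 − (-325.45625) = -76.80375
Syy = Σy² − (Σy)²/n = 598.9967 − 458.287812 = 140.708888
R² = Sxy²/(Sxx·Syy) = (-76.80375)²/(47.595·140.708888) = 0.880810

0.881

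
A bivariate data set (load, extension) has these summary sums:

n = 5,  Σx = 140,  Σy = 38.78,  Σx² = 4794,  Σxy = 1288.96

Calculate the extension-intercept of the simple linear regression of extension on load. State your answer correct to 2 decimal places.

1.25

Sxx = Σx² − (Σx)²/n = 4794 − 3920 = 874
Sxy = Σxy − (Σx)(Σy)/n = 1288.96 − 1085.84 = 203.12
b = Sxy/Sxx = 203.12/874 = 0.232403
a = ȳ − b·x̄ = 7.756 − 0.232403·28 = 1.248723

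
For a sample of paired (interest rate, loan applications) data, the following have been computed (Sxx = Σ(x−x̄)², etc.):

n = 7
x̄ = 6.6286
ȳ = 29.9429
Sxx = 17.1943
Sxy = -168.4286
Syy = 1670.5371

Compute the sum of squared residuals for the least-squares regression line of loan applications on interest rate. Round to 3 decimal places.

b = Sxy/Sxx = -168.4286/17.1943 = -9.795607
SSE = Syy − b·Sxy = 1670.5371 − (-9.795607)·(-168.4286) = 20.676780

20.677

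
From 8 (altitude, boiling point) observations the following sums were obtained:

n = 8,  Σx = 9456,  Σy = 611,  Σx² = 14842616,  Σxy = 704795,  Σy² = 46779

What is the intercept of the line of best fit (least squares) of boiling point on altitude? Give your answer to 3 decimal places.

81.988

Sxx = Σx² − (Σx)²/n = 14842616 − 11176992 = 3665624
Sxy = Σxy − (Σx)(Σy)/n = 704795 − 722202 = -17407
b = Sxy/Sxx = -17407/3665624 = -0.004749
a = ȳ − b·x̄ = 76.375 − (-0.004749)·1182 = 81.987980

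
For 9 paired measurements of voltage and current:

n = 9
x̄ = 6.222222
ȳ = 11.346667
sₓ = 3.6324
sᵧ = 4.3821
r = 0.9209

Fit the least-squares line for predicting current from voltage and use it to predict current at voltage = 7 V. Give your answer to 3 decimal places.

12.211

b = r · sᵧ/sₓ = 0.9209 · 4.3821/3.6324 = 1.110967
a = ȳ − b·x̄ = 11.346667 − 1.110967·6.222222 = 4.433985
ŷ(7) = a + b·7 = 4.433985 + 1.110967·7 = 12.210753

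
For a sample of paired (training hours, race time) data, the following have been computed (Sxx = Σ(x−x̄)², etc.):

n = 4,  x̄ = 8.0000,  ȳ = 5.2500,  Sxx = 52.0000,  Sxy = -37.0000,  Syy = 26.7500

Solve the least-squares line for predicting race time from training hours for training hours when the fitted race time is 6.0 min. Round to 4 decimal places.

6.9459

b = Sxy/Sxx = -37/52 = -0.711538
a = ȳ − b·x̄ = 5.25 − (-0.711538)·8 = 10.942308
Set a + b·x = 6.0: x = (6.0 − 10.942308) / (-0.711538) = 6.945946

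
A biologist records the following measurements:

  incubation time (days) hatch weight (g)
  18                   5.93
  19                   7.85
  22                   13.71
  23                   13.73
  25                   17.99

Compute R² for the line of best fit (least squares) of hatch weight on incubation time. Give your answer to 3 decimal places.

0.985

n = 5, Σx = 107, Σy = 59.21, Σxy = 1323.05, Σx² = 2323, Σy² = 796.9045
Sxx = Σx² − (Σx)²/n = 2323 − 2289.8 = 33.2
Sxy = Σxy − (Σx)(Σy)/n = 1323.05 − 1267.094 = 55.956
Syy = Σy² − (Σy)²/n = 796.9045 − 701.16482 = 95.73968
R² = Sxy²/(Sxx·Syy) = (55.956)²/(33.2·95.73968) = 0.985061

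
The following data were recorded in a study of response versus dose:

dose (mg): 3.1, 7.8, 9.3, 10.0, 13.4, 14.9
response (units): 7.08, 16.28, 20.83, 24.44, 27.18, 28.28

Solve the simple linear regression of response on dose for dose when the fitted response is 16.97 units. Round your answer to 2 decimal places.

7.74

n = 6, Σx = 58.5, Σy = 124.09, Σxy = 1372.635, Σx² = 658.51
Sxx = Σx² − (Σx)²/n = 658.51 − 570.375 = 88.135
Sxy = Σxy − (Σx)(Σy)/n = 1372.635 − 1209.8775 = 162.7575
b = Sxy/Sxx = 162.7575/88.135 = 1.846684
a = ȳ − b·x̄ = 20.681667 − 1.846684·9.75 = 2.676497
Set a + b·x = 16.97: x = (16.97 − 2.676497) / 1.846684 = 7.740091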